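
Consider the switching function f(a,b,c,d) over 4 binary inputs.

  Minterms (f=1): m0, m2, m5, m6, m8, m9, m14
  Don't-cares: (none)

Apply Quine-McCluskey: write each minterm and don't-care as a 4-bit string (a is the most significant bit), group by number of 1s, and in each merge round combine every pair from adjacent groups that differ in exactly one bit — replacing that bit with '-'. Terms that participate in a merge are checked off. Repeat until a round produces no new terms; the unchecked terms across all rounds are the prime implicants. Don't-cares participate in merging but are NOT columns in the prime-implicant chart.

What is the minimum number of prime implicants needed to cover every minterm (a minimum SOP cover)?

4

[col 0] 0000*, 0010*, 0101, 0110*, 1000*, 1001*, 1110*
[col 1] -000, -110, 0-10, 00-0, 100-
Prime implicants: -000, -110, 0-10, 00-0, 0101, 100-
PI chart (minterm → PIs covering it):
  0 | -000,00-0
  2 | 0-10,00-0
  5 | 0101  (sole → essential)
  6 | -110,0-10
  8 | -000,100-
  9 | 100-  (sole → essential)
  14 | -110  (sole → essential)
Essential prime implicants: -110, 0101, 100-
Petrick residual → 00-0
Minimum SOP uses 4 PIs: bcd' + a'b'd' + a'bc'd + ab'c'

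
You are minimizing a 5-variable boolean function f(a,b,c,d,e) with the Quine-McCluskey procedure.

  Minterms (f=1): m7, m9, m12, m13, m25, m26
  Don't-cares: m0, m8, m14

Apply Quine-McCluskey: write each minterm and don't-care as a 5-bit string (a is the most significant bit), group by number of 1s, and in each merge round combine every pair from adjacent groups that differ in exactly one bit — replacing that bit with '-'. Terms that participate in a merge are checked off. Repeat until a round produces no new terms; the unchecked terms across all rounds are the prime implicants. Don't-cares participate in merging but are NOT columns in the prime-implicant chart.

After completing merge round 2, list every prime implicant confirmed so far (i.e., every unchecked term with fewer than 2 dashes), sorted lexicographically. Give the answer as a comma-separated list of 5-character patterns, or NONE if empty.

Round 0: 00000✓ 00111 01000✓ 01001✓ 01100✓ 01101✓ 01110✓ 11001✓ 11010
Round 1: -1001 0-000 01-00✓ 01-01✓ 0100-✓ 011-0 0110-✓
Round 2: 01-0-
PIs = {-1001, 0-000, 00111, 01-0-, 011-0, 11010}

-1001, 0-000, 00111, 011-0, 11010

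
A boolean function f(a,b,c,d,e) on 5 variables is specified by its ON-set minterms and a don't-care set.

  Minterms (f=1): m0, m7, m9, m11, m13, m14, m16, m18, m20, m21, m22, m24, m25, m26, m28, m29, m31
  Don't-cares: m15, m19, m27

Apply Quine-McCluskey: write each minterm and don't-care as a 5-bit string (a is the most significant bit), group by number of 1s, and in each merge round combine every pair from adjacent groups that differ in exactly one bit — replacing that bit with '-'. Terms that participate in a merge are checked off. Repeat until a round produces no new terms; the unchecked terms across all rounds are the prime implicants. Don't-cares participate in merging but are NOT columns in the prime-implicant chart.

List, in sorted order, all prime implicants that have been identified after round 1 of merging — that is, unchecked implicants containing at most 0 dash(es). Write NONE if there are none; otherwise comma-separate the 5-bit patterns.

size-2^0 implicants → 00000(✓)  00111(✓)  01001(✓)  01011(✓)  01101(✓)  01110(✓)  01111(✓)  10000(✓)  10010(✓)  10011(✓)  10100(✓)  10101(✓)  10110(✓)  11000(✓)  11001(✓)  11010(✓)  11011(✓)  11100(✓)  11101(✓)  11111(✓)
size-2^1 implicants → -0000  -1001(✓)  -1011(✓)  -1101(✓)  -1111(✓)  0-111  01-01(✓)  01-11(✓)  010-1(✓)  011-1(✓)  0111-  1-000(✓)  1-010(✓)  1-011(✓)  1-100(✓)  1-101(✓)  10-00(✓)  10-10(✓)  100-0(✓)  1001-(✓)  101-0(✓)  1010-(✓)  11-00(✓)  11-01(✓)  11-11(✓)  110-0(✓)  110-1(✓)  1100-(✓)  1101-(✓)  111-1(✓)  1110-(✓)
size-2^2 implicants → -1-01(✓)  -1-11(✓)  -10-1(✓)  -11-1(✓)  01--1(✓)  1--00  1-0-0  1-01-  1-10-  10--0  11--1(✓)  11-0-  110--
size-2^3 implicants → -1--1
Unchecked terms (primes): -0000, -1--1, 0-111, 0111-, 1--00, 1-0-0, 1-01-, 1-10-, 10--0, 11-0-, 110--

NONE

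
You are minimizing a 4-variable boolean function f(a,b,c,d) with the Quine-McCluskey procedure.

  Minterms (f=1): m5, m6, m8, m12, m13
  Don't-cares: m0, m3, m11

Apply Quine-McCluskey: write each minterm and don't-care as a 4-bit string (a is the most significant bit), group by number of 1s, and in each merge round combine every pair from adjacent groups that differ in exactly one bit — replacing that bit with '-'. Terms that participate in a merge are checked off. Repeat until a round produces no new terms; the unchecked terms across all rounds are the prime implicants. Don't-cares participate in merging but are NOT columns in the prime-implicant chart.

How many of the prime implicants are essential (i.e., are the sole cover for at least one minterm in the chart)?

Round 0: 0000✓ 0011✓ 0101✓ 0110 1000✓ 1011✓ 1100✓ 1101✓
Round 1: -000 -011 -101 1-00 110-
PIs = {-000, -011, -101, 0110, 1-00, 110-}
Coverage chart:
  m5: -101 ←essential
  m6: 0110 ←essential
  m8: -000,1-00
  m12: 1-00,110-
  m13: -101,110-
Essential: -101, 0110

2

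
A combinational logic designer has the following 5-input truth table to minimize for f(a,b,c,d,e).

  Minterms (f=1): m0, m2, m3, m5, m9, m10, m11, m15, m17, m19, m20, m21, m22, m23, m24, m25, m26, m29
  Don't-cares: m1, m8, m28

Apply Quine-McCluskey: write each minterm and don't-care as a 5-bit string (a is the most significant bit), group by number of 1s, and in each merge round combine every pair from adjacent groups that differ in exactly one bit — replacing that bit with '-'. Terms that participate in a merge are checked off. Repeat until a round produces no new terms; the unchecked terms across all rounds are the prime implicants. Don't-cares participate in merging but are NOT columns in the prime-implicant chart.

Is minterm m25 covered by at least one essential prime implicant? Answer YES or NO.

[col 0] 00000*, 00001*, 00010*, 00011*, 00101*, 01000*, 01001*, 01010*, 01011*, 01111*, 10001*, 10011*, 10100*, 10101*, 10110*, 10111*, 11000*, 11001*, 11010*, 11100*, 11101*
[col 1] -0001*, -0011*, -0101*, -1000*, -1001*, -1010*, 0-000*, 0-001*, 0-010*, 0-011*, 00-01*, 000-0*, 000-1*, 0000-*, 0001-*, 01-11, 010-0*, 010-1*, 0100-*, 0101-*, 1-001*, 1-100*, 1-101*, 10-01*, 10-11*, 100-1*, 101-0*, 101-1*, 1010-*, 1011-*, 11-00*, 11-01*, 110-0*, 1100-*, 1110-*
[col 2] --001, -0-01, -00-1, -10-0, -100-, 0-0-0*, 0-0-1*, 0-00-*, 0-01-*, 000--*, 010--*, 1--01, 1-10-, 10--1, 101--, 11-0-
[col 3] 0-0--
Prime implicants: --001, -0-01, -00-1, -10-0, -100-, 0-0--, 01-11, 1--01, 1-10-, 10--1, 101--, 11-0-
PI chart (minterm → PIs covering it):
  0 | 0-0--  (sole → essential)
  2 | 0-0--  (sole → essential)
  3 | -00-1,0-0--
  5 | -0-01  (sole → essential)
  9 | --001,-100-,0-0--
  10 | -10-0,0-0--
  11 | 0-0--,01-11
  15 | 01-11  (sole → essential)
  17 | --001,-0-01,-00-1,1--01,10--1
  19 | -00-1,10--1
  20 | 1-10-,101--
  21 | -0-01,1--01,1-10-,10--1,101--
  22 | 101--  (sole → essential)
  23 | 10--1,101--
  24 | -10-0,-100-,11-0-
  25 | --001,-100-,1--01,11-0-
  26 | -10-0  (sole → essential)
  29 | 1--01,1-10-,11-0-
Essential prime implicants: -0-01, -10-0, 0-0--, 01-11, 101--

NO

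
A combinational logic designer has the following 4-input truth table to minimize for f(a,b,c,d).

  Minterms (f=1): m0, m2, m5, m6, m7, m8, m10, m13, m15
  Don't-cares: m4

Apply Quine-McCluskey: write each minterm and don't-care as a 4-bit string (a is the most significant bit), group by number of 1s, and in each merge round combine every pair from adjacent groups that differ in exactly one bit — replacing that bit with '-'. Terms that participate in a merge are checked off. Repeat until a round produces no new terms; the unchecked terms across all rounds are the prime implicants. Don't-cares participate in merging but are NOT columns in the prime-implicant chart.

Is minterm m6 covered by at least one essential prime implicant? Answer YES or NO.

Round 0: 0000✓ 0010✓ 0100✓ 0101✓ 0110✓ 0111✓ 1000✓ 1010✓ 1101✓ 1111✓
Round 1: -000✓ -010✓ -101✓ -111✓ 0-00✓ 0-10✓ 00-0✓ 01-0✓ 01-1✓ 010-✓ 011-✓ 10-0✓ 11-1✓
Round 2: -0-0 -1-1 0--0 01--
PIs = {-0-0, -1-1, 0--0, 01--}
Coverage chart:
  m0: -0-0,0--0
  m2: -0-0,0--0
  m5: -1-1,01--
  m6: 0--0,01--
  m7: -1-1,01--
  m8: -0-0 ←essential
  m10: -0-0 ←essential
  m13: -1-1 ←essential
  m15: -1-1 ←essential
Essential: -0-0, -1-1

NO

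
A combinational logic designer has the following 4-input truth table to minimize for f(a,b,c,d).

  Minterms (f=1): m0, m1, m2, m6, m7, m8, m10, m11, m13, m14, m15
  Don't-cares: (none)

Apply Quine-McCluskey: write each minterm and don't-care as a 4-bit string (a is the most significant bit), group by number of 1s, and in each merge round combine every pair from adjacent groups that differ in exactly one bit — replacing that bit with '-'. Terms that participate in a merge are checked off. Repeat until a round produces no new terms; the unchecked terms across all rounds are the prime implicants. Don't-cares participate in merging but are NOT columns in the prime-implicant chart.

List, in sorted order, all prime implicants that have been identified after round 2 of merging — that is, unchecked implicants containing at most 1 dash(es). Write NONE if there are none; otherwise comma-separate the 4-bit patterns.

[col 0] 0000*, 0001*, 0010*, 0110*, 0111*, 1000*, 1010*, 1011*, 1101*, 1110*, 1111*
[col 1] -000*, -010*, -110*, -111*, 0-10*, 00-0*, 000-, 011-*, 1-10*, 1-11*, 10-0*, 101-*, 11-1, 111-*
[col 2] --10, -0-0, -11-, 1-1-
Prime implicants: --10, -0-0, -11-, 000-, 1-1-, 11-1

000-, 11-1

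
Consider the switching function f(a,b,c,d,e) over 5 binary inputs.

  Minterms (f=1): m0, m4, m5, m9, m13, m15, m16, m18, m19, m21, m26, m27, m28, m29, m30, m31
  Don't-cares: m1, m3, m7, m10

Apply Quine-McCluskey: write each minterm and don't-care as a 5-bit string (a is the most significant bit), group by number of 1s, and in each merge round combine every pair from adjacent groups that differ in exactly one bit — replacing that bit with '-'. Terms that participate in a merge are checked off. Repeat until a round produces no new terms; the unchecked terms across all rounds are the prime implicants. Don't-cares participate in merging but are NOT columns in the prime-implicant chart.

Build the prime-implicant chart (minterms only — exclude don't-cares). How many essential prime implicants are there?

size-2^0 implicants → 00000(✓)  00001(✓)  00011(✓)  00100(✓)  00101(✓)  00111(✓)  01001(✓)  01010(✓)  01101(✓)  01111(✓)  10000(✓)  10010(✓)  10011(✓)  10101(✓)  11010(✓)  11011(✓)  11100(✓)  11101(✓)  11110(✓)  11111(✓)
size-2^1 implicants → -0000  -0011  -0101(✓)  -1010  -1101(✓)  -1111(✓)  0-001(✓)  0-101(✓)  0-111(✓)  00-00(✓)  00-01(✓)  00-11(✓)  000-1(✓)  0000-(✓)  001-1(✓)  0010-(✓)  01-01(✓)  011-1(✓)  1-010(✓)  1-011(✓)  1-101(✓)  100-0  1001-(✓)  11-10(✓)  11-11(✓)  1101-(✓)  111-0(✓)  111-1(✓)  1110-(✓)  1111-(✓)
size-2^2 implicants → --101  -11-1  0--01  0-1-1  00--1  00-0-  1-01-  11-1-  111--
Unchecked terms (primes): --101, -0000, -0011, -1010, -11-1, 0--01, 0-1-1, 00--1, 00-0-, 1-01-, 100-0, 11-1-, 111--
Minterm coverage:
  m0 ⊆ -0000,00-0-
  m4 ⊆ 00-0- [E]
  m5 ⊆ --101,0--01,0-1-1,00--1,00-0-
  m9 ⊆ 0--01 [E]
  m13 ⊆ --101,-11-1,0--01,0-1-1
  m15 ⊆ -11-1,0-1-1
  m16 ⊆ -0000,100-0
  m18 ⊆ 1-01-,100-0
  m19 ⊆ -0011,1-01-
  m21 ⊆ --101 [E]
  m26 ⊆ -1010,1-01-,11-1-
  m27 ⊆ 1-01-,11-1-
  m28 ⊆ 111-- [E]
  m29 ⊆ --101,-11-1,111--
  m30 ⊆ 11-1-,111--
  m31 ⊆ -11-1,11-1-,111--
E = {--101, 0--01, 00-0-, 111--}

4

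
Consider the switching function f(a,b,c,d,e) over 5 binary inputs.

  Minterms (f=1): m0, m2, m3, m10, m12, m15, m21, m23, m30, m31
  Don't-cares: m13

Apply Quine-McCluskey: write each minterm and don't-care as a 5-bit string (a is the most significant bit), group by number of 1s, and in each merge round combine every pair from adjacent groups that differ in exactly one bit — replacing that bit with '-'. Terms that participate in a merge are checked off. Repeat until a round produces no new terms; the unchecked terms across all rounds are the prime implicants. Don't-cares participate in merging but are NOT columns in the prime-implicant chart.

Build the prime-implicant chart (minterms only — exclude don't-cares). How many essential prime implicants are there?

Round 0: 00000✓ 00010✓ 00011✓ 01010✓ 01100✓ 01101✓ 01111✓ 10101✓ 10111✓ 11110✓ 11111✓
Round 1: -1111 0-010 000-0 0001- 011-1 0110- 1-111 101-1 1111-
PIs = {-1111, 0-010, 000-0, 0001-, 011-1, 0110-, 1-111, 101-1, 1111-}
Coverage chart:
  m0: 000-0 ←essential
  m2: 0-010,000-0,0001-
  m3: 0001- ←essential
  m10: 0-010 ←essential
  m12: 0110- ←essential
  m15: -1111,011-1
  m21: 101-1 ←essential
  m23: 1-111,101-1
  m30: 1111- ←essential
  m31: -1111,1-111,1111-
Essential: 0-010, 000-0, 0001-, 0110-, 101-1, 1111-

6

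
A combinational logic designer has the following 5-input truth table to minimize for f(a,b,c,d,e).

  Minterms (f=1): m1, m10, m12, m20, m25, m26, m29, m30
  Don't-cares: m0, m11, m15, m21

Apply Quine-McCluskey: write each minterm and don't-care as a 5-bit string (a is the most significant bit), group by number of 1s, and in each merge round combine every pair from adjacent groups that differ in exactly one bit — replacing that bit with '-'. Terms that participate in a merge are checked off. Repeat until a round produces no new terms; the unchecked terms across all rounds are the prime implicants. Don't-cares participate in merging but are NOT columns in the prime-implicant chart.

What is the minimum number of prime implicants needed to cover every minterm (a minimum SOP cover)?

6

Round 0: 00000✓ 00001✓ 01010✓ 01011✓ 01100 01111✓ 10100✓ 10101✓ 11001✓ 11010✓ 11101✓ 11110✓
Round 1: -1010 0000- 01-11 0101- 1-101 1010- 11-01 11-10
PIs = {-1010, 0000-, 01-11, 0101-, 01100, 1-101, 1010-, 11-01, 11-10}
Coverage chart:
  m1: 0000- ←essential
  m10: -1010,0101-
  m12: 01100 ←essential
  m20: 1010- ←essential
  m25: 11-01 ←essential
  m26: -1010,11-10
  m29: 1-101,11-01
  m30: 11-10 ←essential
Essential: 0000-, 01100, 1010-, 11-01, 11-10
Petrick residual → -1010
Min cover (6 terms): bc'de' + a'b'c'd' + a'bcd'e' + ab'cd' + abd'e + abde'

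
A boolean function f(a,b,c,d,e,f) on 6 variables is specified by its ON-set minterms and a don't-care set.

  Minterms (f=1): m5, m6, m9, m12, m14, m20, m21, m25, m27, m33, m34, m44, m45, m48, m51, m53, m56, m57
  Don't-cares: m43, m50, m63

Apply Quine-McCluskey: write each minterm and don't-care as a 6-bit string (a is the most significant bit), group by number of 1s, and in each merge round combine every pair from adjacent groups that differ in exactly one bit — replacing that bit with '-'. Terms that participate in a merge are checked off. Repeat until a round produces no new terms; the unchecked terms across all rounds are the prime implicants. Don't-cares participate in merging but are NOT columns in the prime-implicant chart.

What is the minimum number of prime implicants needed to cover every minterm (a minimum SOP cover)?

13

size-2^0 implicants → 000101(✓)  000110(✓)  001001(✓)  001100(✓)  001110(✓)  010100(✓)  010101(✓)  011001(✓)  011011(✓)  100001  100010(✓)  101011  101100(✓)  101101(✓)  110000(✓)  110010(✓)  110011(✓)  110101(✓)  111000(✓)  111001(✓)  111111
size-2^1 implicants → -01100  -10101  -11001  0-0101  0-1001  00-110  0011-0  01010-  0110-1  1-0010  10110-  11-000  1100-0  11001-  11100-
Unchecked terms (primes): -01100, -10101, -11001, 0-0101, 0-1001, 00-110, 0011-0, 01010-, 0110-1, 1-0010, 100001, 101011, 10110-, 11-000, 1100-0, 11001-, 11100-, 111111
Minterm coverage:
  m5 ⊆ 0-0101 [E]
  m6 ⊆ 00-110 [E]
  m9 ⊆ 0-1001 [E]
  m12 ⊆ -01100,0011-0
  m14 ⊆ 00-110,0011-0
  m20 ⊆ 01010- [E]
  m21 ⊆ -10101,0-0101,01010-
  m25 ⊆ -11001,0-1001,0110-1
  m27 ⊆ 0110-1 [E]
  m33 ⊆ 100001 [E]
  m34 ⊆ 1-0010 [E]
  m44 ⊆ -01100,10110-
  m45 ⊆ 10110- [E]
  m48 ⊆ 11-000,1100-0
  m51 ⊆ 11001- [E]
  m53 ⊆ -10101 [E]
  m56 ⊆ 11-000,11100-
  m57 ⊆ -11001,11100-
E = {-10101, 0-0101, 0-1001, 00-110, 01010-, 0110-1, 1-0010, 100001, 10110-, 11001-}
Petrick residual → -01100, -11001, 11-000
Cover = b'cde'f' + bc'de'f + bcd'e'f + a'c'de'f + a'cd'e'f + a'b'def' + a'bc'de' + a'bcd'f + ac'd'ef' + ab'c'd'e'f + ab'cde' + abd'e'f' + abc'd'e  |cover|=13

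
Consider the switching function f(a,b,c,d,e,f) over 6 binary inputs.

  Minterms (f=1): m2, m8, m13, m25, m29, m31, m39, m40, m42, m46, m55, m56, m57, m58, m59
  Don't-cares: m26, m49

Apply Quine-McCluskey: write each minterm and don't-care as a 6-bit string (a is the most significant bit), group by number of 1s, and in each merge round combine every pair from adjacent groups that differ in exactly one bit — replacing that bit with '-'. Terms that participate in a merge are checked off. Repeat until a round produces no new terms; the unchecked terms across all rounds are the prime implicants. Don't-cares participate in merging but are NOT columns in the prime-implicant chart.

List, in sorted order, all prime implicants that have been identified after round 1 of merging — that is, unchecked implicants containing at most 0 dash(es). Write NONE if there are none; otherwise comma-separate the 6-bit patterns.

size-2^0 implicants → 000010  001000(✓)  001101(✓)  011001(✓)  011010(✓)  011101(✓)  011111(✓)  100111(✓)  101000(✓)  101010(✓)  101110(✓)  110001(✓)  110111(✓)  111000(✓)  111001(✓)  111010(✓)  111011(✓)
size-2^1 implicants → -01000  -11001  -11010  0-1101  011-01  0111-1  1-0111  1-1000(✓)  1-1010(✓)  101-10  1010-0(✓)  11-001  1110-0(✓)  1110-1(✓)  11100-(✓)  11101-(✓)
size-2^2 implicants → 1-10-0  1110--
Unchecked terms (primes): -01000, -11001, -11010, 0-1101, 000010, 011-01, 0111-1, 1-0111, 1-10-0, 101-10, 11-001, 1110--

000010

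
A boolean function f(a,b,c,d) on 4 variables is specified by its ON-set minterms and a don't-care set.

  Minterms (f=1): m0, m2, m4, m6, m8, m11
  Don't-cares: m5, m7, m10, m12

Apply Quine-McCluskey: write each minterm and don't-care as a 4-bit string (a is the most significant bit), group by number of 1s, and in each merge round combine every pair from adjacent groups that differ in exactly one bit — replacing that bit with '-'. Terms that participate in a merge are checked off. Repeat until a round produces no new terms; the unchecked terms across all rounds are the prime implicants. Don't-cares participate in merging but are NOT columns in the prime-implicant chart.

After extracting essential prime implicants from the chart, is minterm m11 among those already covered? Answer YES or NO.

YES

Round 0: 0000✓ 0010✓ 0100✓ 0101✓ 0110✓ 0111✓ 1000✓ 1010✓ 1011✓ 1100✓
Round 1: -000✓ -010✓ -100✓ 0-00✓ 0-10✓ 00-0✓ 01-0✓ 01-1✓ 010-✓ 011-✓ 1-00✓ 10-0✓ 101-
Round 2: --00 -0-0 0--0 01--
PIs = {--00, -0-0, 0--0, 01--, 101-}
Coverage chart:
  m0: --00,-0-0,0--0
  m2: -0-0,0--0
  m4: --00,0--0,01--
  m6: 0--0,01--
  m8: --00,-0-0
  m11: 101- ←essential
Essential: 101-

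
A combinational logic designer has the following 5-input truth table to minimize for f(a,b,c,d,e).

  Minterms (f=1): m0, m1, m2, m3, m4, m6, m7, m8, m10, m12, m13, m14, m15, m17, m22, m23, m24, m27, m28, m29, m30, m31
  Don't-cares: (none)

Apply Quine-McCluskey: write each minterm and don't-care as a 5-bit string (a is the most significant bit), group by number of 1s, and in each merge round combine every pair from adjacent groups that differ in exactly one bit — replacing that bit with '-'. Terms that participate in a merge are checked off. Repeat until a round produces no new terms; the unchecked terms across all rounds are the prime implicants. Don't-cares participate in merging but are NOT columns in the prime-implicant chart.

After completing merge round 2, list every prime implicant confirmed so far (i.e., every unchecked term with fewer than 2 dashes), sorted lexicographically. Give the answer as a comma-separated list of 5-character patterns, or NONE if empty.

Round 0: 00000✓ 00001✓ 00010✓ 00011✓ 00100✓ 00110✓ 00111✓ 01000✓ 01010✓ 01100✓ 01101✓ 01110✓ 01111✓ 10001✓ 10110✓ 10111✓ 11000✓ 11011✓ 11100✓ 11101✓ 11110✓ 11111✓
Round 1: -0001 -0110✓ -0111✓ -1000✓ -1100✓ -1101✓ -1110✓ -1111✓ 0-000✓ 0-010✓ 0-100✓ 0-110✓ 0-111✓ 00-00✓ 00-10✓ 00-11✓ 000-0✓ 000-1✓ 0000-✓ 0001-✓ 001-0✓ 0011-✓ 01-00✓ 01-10✓ 010-0✓ 011-0✓ 011-1✓ 0110-✓ 0111-✓ 1-110✓ 1-111✓ 1011-✓ 11-00✓ 11-11 111-0✓ 111-1✓ 1110-✓ 1111-✓
Round 2: --110✓ --111✓ -011-✓ -1-00 -11-0✓ -11-1✓ -110-✓ -111-✓ 0--00✓ 0--10✓ 0-0-0✓ 0-1-0✓ 0-11-✓ 00--0✓ 00-1- 000-- 01--0✓ 011--✓ 1-11-✓ 111--✓
Round 3: --11- -11-- 0---0
PIs = {--11-, -0001, -1-00, -11--, 0---0, 00-1-, 000--, 11-11}

-0001, 11-11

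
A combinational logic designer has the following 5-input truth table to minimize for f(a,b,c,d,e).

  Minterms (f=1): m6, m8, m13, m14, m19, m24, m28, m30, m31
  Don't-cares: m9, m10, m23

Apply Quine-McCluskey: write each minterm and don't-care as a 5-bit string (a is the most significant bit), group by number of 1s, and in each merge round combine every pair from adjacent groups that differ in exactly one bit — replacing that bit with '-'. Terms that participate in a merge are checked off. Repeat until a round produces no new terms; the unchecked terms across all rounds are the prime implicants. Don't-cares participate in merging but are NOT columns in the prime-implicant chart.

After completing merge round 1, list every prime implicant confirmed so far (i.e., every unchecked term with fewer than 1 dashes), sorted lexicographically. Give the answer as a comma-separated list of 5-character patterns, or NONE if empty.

NONE

size-2^0 implicants → 00110(✓)  01000(✓)  01001(✓)  01010(✓)  01101(✓)  01110(✓)  10011(✓)  10111(✓)  11000(✓)  11100(✓)  11110(✓)  11111(✓)
size-2^1 implicants → -1000  -1110  0-110  01-01  01-10  010-0  0100-  1-111  10-11  11-00  111-0  1111-
Unchecked terms (primes): -1000, -1110, 0-110, 01-01, 01-10, 010-0, 0100-, 1-111, 10-11, 11-00, 111-0, 1111-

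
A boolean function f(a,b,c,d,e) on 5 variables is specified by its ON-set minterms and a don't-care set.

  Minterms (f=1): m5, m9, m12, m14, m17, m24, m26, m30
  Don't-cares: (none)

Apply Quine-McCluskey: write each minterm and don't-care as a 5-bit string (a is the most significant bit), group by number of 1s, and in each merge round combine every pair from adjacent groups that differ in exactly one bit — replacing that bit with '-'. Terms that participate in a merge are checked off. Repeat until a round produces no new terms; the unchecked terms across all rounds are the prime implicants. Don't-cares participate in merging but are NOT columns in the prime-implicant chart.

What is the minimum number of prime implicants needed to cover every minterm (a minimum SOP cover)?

[col 0] 00101, 01001, 01100*, 01110*, 10001, 11000*, 11010*, 11110*
[col 1] -1110, 011-0, 11-10, 110-0
Prime implicants: -1110, 00101, 01001, 011-0, 10001, 11-10, 110-0
PI chart (minterm → PIs covering it):
  5 | 00101  (sole → essential)
  9 | 01001  (sole → essential)
  12 | 011-0  (sole → essential)
  14 | -1110,011-0
  17 | 10001  (sole → essential)
  24 | 110-0  (sole → essential)
  26 | 11-10,110-0
  30 | -1110,11-10
Essential prime implicants: 00101, 01001, 011-0, 10001, 110-0
Petrick residual → -1110
Minimum SOP uses 6 PIs: bcde' + a'b'cd'e + a'bc'd'e + a'bce' + ab'c'd'e + abc'e'

6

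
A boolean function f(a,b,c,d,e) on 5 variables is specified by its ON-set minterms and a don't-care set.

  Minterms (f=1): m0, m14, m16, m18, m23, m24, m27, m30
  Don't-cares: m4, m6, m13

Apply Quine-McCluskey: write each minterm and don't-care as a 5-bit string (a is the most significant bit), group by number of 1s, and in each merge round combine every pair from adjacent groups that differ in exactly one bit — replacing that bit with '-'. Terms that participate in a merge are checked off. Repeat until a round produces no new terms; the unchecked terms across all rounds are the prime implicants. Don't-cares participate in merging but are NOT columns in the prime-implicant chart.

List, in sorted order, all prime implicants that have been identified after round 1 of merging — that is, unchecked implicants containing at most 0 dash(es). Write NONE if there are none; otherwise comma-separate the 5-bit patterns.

01101, 10111, 11011

[col 0] 00000*, 00100*, 00110*, 01101, 01110*, 10000*, 10010*, 10111, 11000*, 11011, 11110*
[col 1] -0000, -1110, 0-110, 00-00, 001-0, 1-000, 100-0
Prime implicants: -0000, -1110, 0-110, 00-00, 001-0, 01101, 1-000, 100-0, 10111, 11011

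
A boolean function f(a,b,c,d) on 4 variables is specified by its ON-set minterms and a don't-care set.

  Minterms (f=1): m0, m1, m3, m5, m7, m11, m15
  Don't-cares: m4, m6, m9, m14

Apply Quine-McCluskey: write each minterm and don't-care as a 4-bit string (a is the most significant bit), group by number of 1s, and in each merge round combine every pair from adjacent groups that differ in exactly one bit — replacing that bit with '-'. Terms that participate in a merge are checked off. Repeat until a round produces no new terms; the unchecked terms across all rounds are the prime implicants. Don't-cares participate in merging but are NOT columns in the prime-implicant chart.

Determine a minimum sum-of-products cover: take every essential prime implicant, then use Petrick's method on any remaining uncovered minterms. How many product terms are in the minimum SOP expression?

[col 0] 0000*, 0001*, 0011*, 0100*, 0101*, 0110*, 0111*, 1001*, 1011*, 1110*, 1111*
[col 1] -001*, -011*, -110*, -111*, 0-00*, 0-01*, 0-11*, 00-1*, 000-*, 01-0*, 01-1*, 010-*, 011-*, 1-11*, 10-1*, 111-*
[col 2] --11, -0-1, -11-, 0--1, 0-0-, 01--
Prime implicants: --11, -0-1, -11-, 0--1, 0-0-, 01--
PI chart (minterm → PIs covering it):
  0 | 0-0-  (sole → essential)
  1 | -0-1,0--1,0-0-
  3 | --11,-0-1,0--1
  5 | 0--1,0-0-,01--
  7 | --11,-11-,0--1,01--
  11 | --11,-0-1
  15 | --11,-11-
Essential prime implicants: 0-0-
Petrick residual → --11
Minimum SOP uses 2 PIs: cd + a'c'

2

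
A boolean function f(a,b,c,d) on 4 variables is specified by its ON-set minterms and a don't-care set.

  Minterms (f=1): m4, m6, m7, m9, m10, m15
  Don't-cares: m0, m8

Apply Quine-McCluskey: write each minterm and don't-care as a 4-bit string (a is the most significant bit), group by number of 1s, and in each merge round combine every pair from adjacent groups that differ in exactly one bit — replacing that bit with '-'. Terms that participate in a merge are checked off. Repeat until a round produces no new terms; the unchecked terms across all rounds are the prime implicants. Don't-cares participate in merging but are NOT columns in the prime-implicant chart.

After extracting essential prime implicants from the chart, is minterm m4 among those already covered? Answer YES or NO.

NO

[col 0] 0000*, 0100*, 0110*, 0111*, 1000*, 1001*, 1010*, 1111*
[col 1] -000, -111, 0-00, 01-0, 011-, 10-0, 100-
Prime implicants: -000, -111, 0-00, 01-0, 011-, 10-0, 100-
PI chart (minterm → PIs covering it):
  4 | 0-00,01-0
  6 | 01-0,011-
  7 | -111,011-
  9 | 100-  (sole → essential)
  10 | 10-0  (sole → essential)
  15 | -111  (sole → essential)
Essential prime implicants: -111, 10-0, 100-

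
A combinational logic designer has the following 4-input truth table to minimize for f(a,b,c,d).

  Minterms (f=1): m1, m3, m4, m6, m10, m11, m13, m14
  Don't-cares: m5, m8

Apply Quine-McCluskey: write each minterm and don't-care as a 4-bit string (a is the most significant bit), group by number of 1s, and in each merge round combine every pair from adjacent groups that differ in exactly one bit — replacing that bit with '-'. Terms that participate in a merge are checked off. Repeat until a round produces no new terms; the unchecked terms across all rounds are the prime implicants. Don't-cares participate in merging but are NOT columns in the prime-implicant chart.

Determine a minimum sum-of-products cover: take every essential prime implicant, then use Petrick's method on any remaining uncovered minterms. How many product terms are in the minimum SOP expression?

5

Round 0: 0001✓ 0011✓ 0100✓ 0101✓ 0110✓ 1000✓ 1010✓ 1011✓ 1101✓ 1110✓
Round 1: -011 -101 -110 0-01 00-1 01-0 010- 1-10 10-0 101-
PIs = {-011, -101, -110, 0-01, 00-1, 01-0, 010-, 1-10, 10-0, 101-}
Coverage chart:
  m1: 0-01,00-1
  m3: -011,00-1
  m4: 01-0,010-
  m6: -110,01-0
  m10: 1-10,10-0,101-
  m11: -011,101-
  m13: -101 ←essential
  m14: -110,1-10
Essential: -101
Petrick residual → -011, 0-01, 01-0, 1-10
Min cover (5 terms): b'cd + bc'd + a'c'd + a'bd' + acd'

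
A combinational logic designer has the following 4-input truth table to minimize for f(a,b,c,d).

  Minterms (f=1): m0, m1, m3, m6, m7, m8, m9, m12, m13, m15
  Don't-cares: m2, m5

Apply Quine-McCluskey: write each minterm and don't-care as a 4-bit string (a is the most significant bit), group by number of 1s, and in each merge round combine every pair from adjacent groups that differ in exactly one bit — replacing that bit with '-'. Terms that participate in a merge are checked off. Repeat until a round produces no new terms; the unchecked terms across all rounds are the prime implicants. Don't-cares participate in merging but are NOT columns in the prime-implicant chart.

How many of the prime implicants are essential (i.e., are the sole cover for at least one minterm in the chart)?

Round 0: 0000✓ 0001✓ 0010✓ 0011✓ 0101✓ 0110✓ 0111✓ 1000✓ 1001✓ 1100✓ 1101✓ 1111✓
Round 1: -000✓ -001✓ -101✓ -111✓ 0-01✓ 0-10✓ 0-11✓ 00-0✓ 00-1✓ 000-✓ 001-✓ 01-1✓ 011-✓ 1-00✓ 1-01✓ 100-✓ 11-1✓ 110-✓
Round 2: --01 -00- -1-1 0--1 0-1- 00-- 1-0-
PIs = {--01, -00-, -1-1, 0--1, 0-1-, 00--, 1-0-}
Coverage chart:
  m0: -00-,00--
  m1: --01,-00-,0--1,00--
  m3: 0--1,0-1-,00--
  m6: 0-1- ←essential
  m7: -1-1,0--1,0-1-
  m8: -00-,1-0-
  m9: --01,-00-,1-0-
  m12: 1-0- ←essential
  m13: --01,-1-1,1-0-
  m15: -1-1 ←essential
Essential: -1-1, 0-1-, 1-0-

3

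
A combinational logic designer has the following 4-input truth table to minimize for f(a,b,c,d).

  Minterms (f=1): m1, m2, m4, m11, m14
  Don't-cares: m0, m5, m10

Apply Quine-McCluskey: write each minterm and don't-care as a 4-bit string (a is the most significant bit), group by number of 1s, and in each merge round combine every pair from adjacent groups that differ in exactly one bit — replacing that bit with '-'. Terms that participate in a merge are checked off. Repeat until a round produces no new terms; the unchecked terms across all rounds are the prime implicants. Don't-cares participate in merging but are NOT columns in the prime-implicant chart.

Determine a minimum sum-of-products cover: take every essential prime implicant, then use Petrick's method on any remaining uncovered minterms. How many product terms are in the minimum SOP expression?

[col 0] 0000*, 0001*, 0010*, 0100*, 0101*, 1010*, 1011*, 1110*
[col 1] -010, 0-00*, 0-01*, 00-0, 000-*, 010-*, 1-10, 101-
[col 2] 0-0-
Prime implicants: -010, 0-0-, 00-0, 1-10, 101-
PI chart (minterm → PIs covering it):
  1 | 0-0-  (sole → essential)
  2 | -010,00-0
  4 | 0-0-  (sole → essential)
  11 | 101-  (sole → essential)
  14 | 1-10  (sole → essential)
Essential prime implicants: 0-0-, 1-10, 101-
Petrick residual → -010
Minimum SOP uses 4 PIs: b'cd' + a'c' + acd' + ab'c

4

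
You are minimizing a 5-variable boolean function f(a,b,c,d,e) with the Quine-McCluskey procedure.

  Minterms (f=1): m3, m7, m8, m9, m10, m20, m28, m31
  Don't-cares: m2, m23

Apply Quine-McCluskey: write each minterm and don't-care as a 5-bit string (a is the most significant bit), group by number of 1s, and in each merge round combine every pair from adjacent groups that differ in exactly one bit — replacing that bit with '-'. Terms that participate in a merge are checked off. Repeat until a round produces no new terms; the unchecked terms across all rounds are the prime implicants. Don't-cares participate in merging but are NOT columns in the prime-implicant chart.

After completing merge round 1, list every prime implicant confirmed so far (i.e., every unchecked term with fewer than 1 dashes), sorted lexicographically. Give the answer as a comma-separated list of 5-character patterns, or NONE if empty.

Round 0: 00010✓ 00011✓ 00111✓ 01000✓ 01001✓ 01010✓ 10100✓ 10111✓ 11100✓ 11111✓
Round 1: -0111 0-010 00-11 0001- 010-0 0100- 1-100 1-111
PIs = {-0111, 0-010, 00-11, 0001-, 010-0, 0100-, 1-100, 1-111}

NONE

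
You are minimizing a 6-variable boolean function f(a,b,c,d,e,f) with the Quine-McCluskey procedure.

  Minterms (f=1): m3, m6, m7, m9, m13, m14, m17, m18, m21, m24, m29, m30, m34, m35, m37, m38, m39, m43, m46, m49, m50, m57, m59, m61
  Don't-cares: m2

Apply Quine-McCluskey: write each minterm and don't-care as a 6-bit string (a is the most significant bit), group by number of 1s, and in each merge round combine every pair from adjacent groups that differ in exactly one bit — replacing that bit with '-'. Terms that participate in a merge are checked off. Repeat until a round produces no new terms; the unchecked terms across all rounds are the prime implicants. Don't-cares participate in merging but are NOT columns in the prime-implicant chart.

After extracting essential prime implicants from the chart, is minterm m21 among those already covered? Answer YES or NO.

Round 0: 000010✓ 000011✓ 000110✓ 000111✓ 001001✓ 001101✓ 001110✓ 010001✓ 010010✓ 010101✓ 011000 011101✓ 011110✓ 100010✓ 100011✓ 100101✓ 100110✓ 100111✓ 101011✓ 101110✓ 110001✓ 110010✓ 111001✓ 111011✓ 111101✓
Round 1: -00010✓ -00011✓ -00110✓ -00111✓ -01110✓ -10001 -10010✓ -11101 0-0010✓ 0-1101 0-1110 00-110✓ 000-10✓ 000-11✓ 00001-✓ 00011-✓ 001-01 01-101 010-01 1-0010✓ 1-1011 10-011 10-110✓ 100-10✓ 100-11✓ 10001-✓ 1001-1 10011-✓ 11-001 111-01 1110-1
Round 2: --0010 -0-110 -00-10✓ -00-11✓ -0001-✓ -0011-✓ 000-1-✓ 100-1-✓
Round 3: -00-1-
PIs = {--0010, -0-110, -00-1-, -10001, -11101, 0-1101, 0-1110, 001-01, 01-101, 010-01, 011000, 1-1011, 10-011, 1001-1, 11-001, 111-01, 1110-1}
Coverage chart:
  m3: -00-1- ←essential
  m6: -0-110,-00-1-
  m7: -00-1- ←essential
  m9: 001-01 ←essential
  m13: 0-1101,001-01
  m14: -0-110,0-1110
  m17: -10001,010-01
  m18: --0010 ←essential
  m21: 01-101,010-01
  m24: 011000 ←essential
  m29: -11101,0-1101,01-101
  m30: 0-1110 ←essential
  m34: --0010,-00-1-
  m35: -00-1-,10-011
  m37: 1001-1 ←essential
  m38: -0-110,-00-1-
  m39: -00-1-,1001-1
  m43: 1-1011,10-011
  m46: -0-110 ←essential
  m49: -10001,11-001
  m50: --0010 ←essential
  m57: 11-001,111-01,1110-1
  m59: 1-1011,1110-1
  m61: -11101,111-01
Essential: --0010, -0-110, -00-1-, 0-1110, 001-01, 011000, 1001-1

NO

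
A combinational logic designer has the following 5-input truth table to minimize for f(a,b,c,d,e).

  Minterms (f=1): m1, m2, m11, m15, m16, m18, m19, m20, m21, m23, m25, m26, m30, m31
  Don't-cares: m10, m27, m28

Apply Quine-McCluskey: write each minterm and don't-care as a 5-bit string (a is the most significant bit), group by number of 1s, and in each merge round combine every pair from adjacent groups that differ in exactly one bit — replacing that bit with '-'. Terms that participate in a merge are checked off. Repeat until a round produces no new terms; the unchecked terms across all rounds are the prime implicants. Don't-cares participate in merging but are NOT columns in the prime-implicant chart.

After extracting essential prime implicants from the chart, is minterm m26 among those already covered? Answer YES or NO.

Round 0: 00001 00010✓ 01010✓ 01011✓ 01111✓ 10000✓ 10010✓ 10011✓ 10100✓ 10101✓ 10111✓ 11001✓ 11010✓ 11011✓ 11100✓ 11110✓ 11111✓
Round 1: -0010✓ -1010✓ -1011✓ -1111✓ 0-010✓ 01-11✓ 0101-✓ 1-010✓ 1-011✓ 1-100 1-111✓ 10-00 10-11✓ 100-0 1001-✓ 101-1 1010- 11-10✓ 11-11✓ 110-1 1101-✓ 111-0 1111-✓
Round 2: --010 -1-11 -101- 1--11 1-01- 11-1-
PIs = {--010, -1-11, -101-, 00001, 1--11, 1-01-, 1-100, 10-00, 100-0, 101-1, 1010-, 11-1-, 110-1, 111-0}
Coverage chart:
  m1: 00001 ←essential
  m2: --010 ←essential
  m11: -1-11,-101-
  m15: -1-11 ←essential
  m16: 10-00,100-0
  m18: --010,1-01-,100-0
  m19: 1--11,1-01-
  m20: 1-100,10-00,1010-
  m21: 101-1,1010-
  m23: 1--11,101-1
  m25: 110-1 ←essential
  m26: --010,-101-,1-01-,11-1-
  m30: 11-1-,111-0
  m31: -1-11,1--11,11-1-
Essential: --010, -1-11, 00001, 110-1

YES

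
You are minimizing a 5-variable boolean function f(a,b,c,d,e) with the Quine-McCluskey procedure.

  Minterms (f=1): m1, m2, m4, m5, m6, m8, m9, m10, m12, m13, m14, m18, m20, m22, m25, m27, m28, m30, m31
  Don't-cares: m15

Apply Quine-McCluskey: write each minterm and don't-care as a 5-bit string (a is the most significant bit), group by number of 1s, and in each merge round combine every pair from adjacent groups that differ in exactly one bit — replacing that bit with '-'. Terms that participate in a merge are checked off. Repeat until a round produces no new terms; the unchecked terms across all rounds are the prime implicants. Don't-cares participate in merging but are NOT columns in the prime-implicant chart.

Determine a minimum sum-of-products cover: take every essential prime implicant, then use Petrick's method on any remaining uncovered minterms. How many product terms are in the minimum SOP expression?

[col 0] 00001*, 00010*, 00100*, 00101*, 00110*, 01000*, 01001*, 01010*, 01100*, 01101*, 01110*, 01111*, 10010*, 10100*, 10110*, 11001*, 11011*, 11100*, 11110*, 11111*
[col 1] -0010*, -0100*, -0110*, -1001, -1100*, -1110*, -1111*, 0-001*, 0-010*, 0-100*, 0-101*, 0-110*, 00-01*, 00-10*, 001-0*, 0010-*, 01-00*, 01-01*, 01-10*, 010-0*, 0100-*, 011-0*, 011-1*, 0110-*, 0111-*, 1-100*, 1-110*, 10-10*, 101-0*, 11-11, 110-1, 111-0*, 1111-*
[col 2] --100*, --110*, -0-10, -01-0*, -11-0*, -111-, 0--01, 0--10, 0-1-0*, 0-10-, 01--0, 01-0-, 011--, 1-1-0*
[col 3] --1-0
Prime implicants: --1-0, -0-10, -1001, -111-, 0--01, 0--10, 0-10-, 01--0, 01-0-, 011--, 11-11, 110-1
PI chart (minterm → PIs covering it):
  1 | 0--01  (sole → essential)
  2 | -0-10,0--10
  4 | --1-0,0-10-
  5 | 0--01,0-10-
  6 | --1-0,-0-10,0--10
  8 | 01--0,01-0-
  9 | -1001,0--01,01-0-
  10 | 0--10,01--0
  12 | --1-0,0-10-,01--0,01-0-,011--
  13 | 0--01,0-10-,01-0-,011--
  14 | --1-0,-111-,0--10,01--0,011--
  18 | -0-10  (sole → essential)
  20 | --1-0  (sole → essential)
  22 | --1-0,-0-10
  25 | -1001,110-1
  27 | 11-11,110-1
  28 | --1-0  (sole → essential)
  30 | --1-0,-111-
  31 | -111-,11-11
Essential prime implicants: --1-0, -0-10, 0--01
Petrick residual → -1001, 01--0, 11-11
Minimum SOP uses 6 PIs: ce' + b'de' + bc'd'e + a'd'e + a'be' + abde

6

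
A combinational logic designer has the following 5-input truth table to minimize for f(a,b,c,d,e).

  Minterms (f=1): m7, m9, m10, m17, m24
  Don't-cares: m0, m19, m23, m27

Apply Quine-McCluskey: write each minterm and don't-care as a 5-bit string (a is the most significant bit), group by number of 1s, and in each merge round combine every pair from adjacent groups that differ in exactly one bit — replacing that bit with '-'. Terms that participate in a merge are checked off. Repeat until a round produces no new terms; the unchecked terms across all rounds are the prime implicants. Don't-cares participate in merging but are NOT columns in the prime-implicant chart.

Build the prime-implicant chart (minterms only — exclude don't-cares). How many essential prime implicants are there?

size-2^0 implicants → 00000  00111(✓)  01001  01010  10001(✓)  10011(✓)  10111(✓)  11000  11011(✓)
size-2^1 implicants → -0111  1-011  10-11  100-1
Unchecked terms (primes): -0111, 00000, 01001, 01010, 1-011, 10-11, 100-1, 11000
Minterm coverage:
  m7 ⊆ -0111 [E]
  m9 ⊆ 01001 [E]
  m10 ⊆ 01010 [E]
  m17 ⊆ 100-1 [E]
  m24 ⊆ 11000 [E]
E = {-0111, 01001, 01010, 100-1, 11000}

5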